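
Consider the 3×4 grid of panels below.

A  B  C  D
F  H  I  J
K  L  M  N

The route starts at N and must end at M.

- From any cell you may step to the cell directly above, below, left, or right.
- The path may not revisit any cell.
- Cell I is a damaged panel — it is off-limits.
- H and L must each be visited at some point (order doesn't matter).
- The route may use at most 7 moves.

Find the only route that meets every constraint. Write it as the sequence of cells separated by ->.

The 7-move cap with required stops at H, L leaves no slack for detours.
Route from N: up 2 to D, left 2 to B, down 2 to L, right 1 to M — 7 moves in all.
Check: all required cells visited; 7 ≤ 7 moves.

N -> J -> D -> C -> B -> H -> L -> M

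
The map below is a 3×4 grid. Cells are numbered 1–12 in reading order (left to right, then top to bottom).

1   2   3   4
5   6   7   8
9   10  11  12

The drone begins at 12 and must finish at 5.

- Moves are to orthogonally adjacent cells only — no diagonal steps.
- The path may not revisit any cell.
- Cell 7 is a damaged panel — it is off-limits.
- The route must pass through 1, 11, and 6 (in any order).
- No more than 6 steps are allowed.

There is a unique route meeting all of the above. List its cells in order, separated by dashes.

12 - 11 - 10 - 6 - 2 - 1 - 5

The 6-move cap with required stops at 1, 11, 6 leaves no slack for detours.
Route from 12: 2× left (reaching 10), 2× up (reaching 2), left to 1, down to 5 — 6 moves in all.
Check: all required cells visited; 6 ≤ 6 moves.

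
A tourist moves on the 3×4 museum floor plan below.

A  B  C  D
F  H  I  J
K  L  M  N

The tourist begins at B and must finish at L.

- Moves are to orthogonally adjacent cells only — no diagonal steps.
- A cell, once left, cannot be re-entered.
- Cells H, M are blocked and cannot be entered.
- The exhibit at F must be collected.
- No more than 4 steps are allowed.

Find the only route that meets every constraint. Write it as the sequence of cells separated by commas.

Any route must reach F and still end at L within 4 moves, so the order of the required stops is forced.
Route from B: left 1 to A, down 2 to K, right 1 to L — 4 moves in all.
Check: all required cells visited; 4 ≤ 4 moves.

B, A, F, K, L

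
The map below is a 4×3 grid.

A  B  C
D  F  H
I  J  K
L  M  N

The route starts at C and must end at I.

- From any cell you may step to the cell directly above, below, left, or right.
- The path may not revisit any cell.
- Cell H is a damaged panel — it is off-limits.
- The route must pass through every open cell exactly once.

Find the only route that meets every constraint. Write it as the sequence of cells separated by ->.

Need to visit all 11 open cells exactly once, starting at C and ending at I.
Route from C: left 2 to A, down 1 to D, right 1 to F, down 1 to J, right 1 to K, down 1 to N, left 2 to L, up 1 to I — 10 moves in all.
Check: all 11 open cells covered.

C -> B -> A -> D -> F -> J -> K -> N -> M -> L -> I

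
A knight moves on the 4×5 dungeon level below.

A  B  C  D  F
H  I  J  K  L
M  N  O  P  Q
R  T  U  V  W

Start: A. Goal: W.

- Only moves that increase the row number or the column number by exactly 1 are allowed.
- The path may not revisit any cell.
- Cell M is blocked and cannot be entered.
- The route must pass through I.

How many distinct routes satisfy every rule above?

20

A right/down-only route from A to W makes exactly 3 down-moves and 4 right-moves in some order.
With no other constraints that would be C(7,3) = 35 routes.
Split at I and multiply the segment counts (each segment already excludes blocked cells): A→I: 2; I→W: 10; product = 20.
That gives 20 routes.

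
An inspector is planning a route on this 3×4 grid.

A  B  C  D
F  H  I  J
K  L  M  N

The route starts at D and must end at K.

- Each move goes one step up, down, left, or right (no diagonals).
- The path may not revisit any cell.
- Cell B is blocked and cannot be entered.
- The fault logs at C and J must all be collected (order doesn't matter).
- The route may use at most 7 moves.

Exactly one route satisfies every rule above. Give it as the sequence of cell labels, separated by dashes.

Any route must reach C and J and still end at K within 7 moves, so the order of the required stops is forced.
Route from D: left to C, down to I, right to J, down to N, 3× left (reaching K) — 7 moves in all.
Check: all required cells visited; 7 ≤ 7 moves.

D - C - I - J - N - M - L - K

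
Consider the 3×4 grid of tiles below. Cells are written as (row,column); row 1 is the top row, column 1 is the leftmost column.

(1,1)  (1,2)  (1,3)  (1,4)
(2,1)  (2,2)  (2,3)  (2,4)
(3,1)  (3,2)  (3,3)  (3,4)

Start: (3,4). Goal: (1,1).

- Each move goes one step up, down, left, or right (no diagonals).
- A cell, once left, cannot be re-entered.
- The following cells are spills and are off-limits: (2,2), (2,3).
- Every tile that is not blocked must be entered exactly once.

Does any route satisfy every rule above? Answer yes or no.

no

Exhausting the options from (3,4), every branch either dead-ends against blocked cells, would have to re-enter a cell already used, or reaches the goal with a constraint still unmet.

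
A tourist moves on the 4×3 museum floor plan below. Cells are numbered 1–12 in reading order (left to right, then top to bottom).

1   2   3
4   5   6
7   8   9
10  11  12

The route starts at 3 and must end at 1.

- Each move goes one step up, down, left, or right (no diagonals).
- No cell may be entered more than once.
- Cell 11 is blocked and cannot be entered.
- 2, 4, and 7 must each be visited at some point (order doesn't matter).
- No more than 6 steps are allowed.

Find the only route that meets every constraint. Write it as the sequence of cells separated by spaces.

3 2 5 8 7 4 1

Any route must reach 2, 4, and 7 and still end at 1 within 6 moves, so the order of the required stops is forced.
Route from 3: left 1 to 2, down 2 to 8, left 1 to 7, up 2 to 1 — 6 moves in all.
Check: all required cells visited; 6 ≤ 6 moves.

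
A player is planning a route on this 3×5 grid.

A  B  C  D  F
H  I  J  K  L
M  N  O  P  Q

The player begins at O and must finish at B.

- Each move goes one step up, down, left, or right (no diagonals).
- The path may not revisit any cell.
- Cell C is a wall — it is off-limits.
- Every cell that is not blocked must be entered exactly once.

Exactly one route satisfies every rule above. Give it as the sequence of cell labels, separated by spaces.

O P Q L F D K J I N M H A B

Need to visit all 14 open cells exactly once, starting at O and ending at B.
Cell F has only two open neighbours (L and D), so the path must pass straight through it: one of those is the cell it's entered from and the other is where it exits.
Route from O: right 2 to Q, up 2 to F, left 1 to D, down 1 to K, left 2 to I, down 1 to N, left 1 to M, up 2 to A, right 1 to B — 13 moves in all.
Check: all 14 open cells covered.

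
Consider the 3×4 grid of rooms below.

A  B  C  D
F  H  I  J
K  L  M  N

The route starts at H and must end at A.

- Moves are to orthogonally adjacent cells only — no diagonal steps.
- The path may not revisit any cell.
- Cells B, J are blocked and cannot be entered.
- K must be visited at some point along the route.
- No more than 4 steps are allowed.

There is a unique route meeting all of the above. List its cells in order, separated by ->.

The 4-move cap with required stops at K leaves no slack for detours.
Route from H: down to L, left to K, 2× up (reaching A) — 4 moves in all.
Check: all required cells visited; 4 ≤ 4 moves.

H -> L -> K -> F -> A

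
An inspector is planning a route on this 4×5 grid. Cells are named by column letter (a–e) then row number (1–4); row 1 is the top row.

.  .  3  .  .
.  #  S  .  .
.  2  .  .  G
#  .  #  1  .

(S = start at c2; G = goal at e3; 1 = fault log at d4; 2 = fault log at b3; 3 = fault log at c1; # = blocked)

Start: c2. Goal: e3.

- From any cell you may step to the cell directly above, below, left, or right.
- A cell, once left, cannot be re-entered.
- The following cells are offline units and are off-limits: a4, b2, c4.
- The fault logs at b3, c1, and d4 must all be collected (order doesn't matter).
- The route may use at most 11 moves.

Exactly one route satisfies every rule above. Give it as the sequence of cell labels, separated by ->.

The 11-move cap with required stops at b3, c1, d4 leaves no slack for detours.
Route from c2: up to c1, 2× left (reaching a1), 2× down (reaching a3), 3× right (reaching d3), down to d4, right to e4, up to e3 — 11 moves in all.
Check: all required cells visited; 11 ≤ 11 moves.

c2 -> c1 -> b1 -> a1 -> a2 -> a3 -> b3 -> c3 -> d3 -> d4 -> e4 -> e3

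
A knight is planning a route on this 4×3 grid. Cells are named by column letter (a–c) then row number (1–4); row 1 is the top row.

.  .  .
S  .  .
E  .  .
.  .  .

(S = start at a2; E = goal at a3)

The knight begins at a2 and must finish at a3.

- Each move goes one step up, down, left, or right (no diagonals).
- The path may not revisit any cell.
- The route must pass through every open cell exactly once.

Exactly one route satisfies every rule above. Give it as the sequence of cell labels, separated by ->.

a2 -> a1 -> b1 -> c1 -> c2 -> b2 -> b3 -> c3 -> c4 -> b4 -> a4 -> a3

Need to visit all 12 open cells exactly once, starting at a2 and ending at a3.
Route from a2: up 1 to a1, right 2 to c1, down 1 to c2, left 1 to b2, down 1 to b3, right 1 to c3, down 1 to c4, left 2 to a4, up 1 to a3 — 11 moves in all.
Check: all 12 open cells covered.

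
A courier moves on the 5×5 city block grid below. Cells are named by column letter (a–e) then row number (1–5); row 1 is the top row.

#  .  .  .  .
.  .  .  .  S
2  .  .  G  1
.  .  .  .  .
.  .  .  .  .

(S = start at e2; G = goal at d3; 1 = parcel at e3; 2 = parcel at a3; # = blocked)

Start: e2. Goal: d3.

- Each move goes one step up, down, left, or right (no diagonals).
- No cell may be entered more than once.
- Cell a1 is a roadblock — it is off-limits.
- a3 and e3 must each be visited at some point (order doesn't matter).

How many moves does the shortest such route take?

Any route passes through a3 and e3 in some order between e2 and d3. Summing Manhattan distances along each leg and taking the cheapest ordering (e2 → e3 → a3 → d3) gives a lower bound of 1 + 4 + 3 = 8 moves.
The shortest route satisfying every rule uses 10 moves: e2 → e3 → e4 → d4 → c4 → b4 → a4 → a3 → b3 → c3 → d3.
The bound of 8 isn't tight here; checking systematically, no route of length 8 through 9 satisfies every constraint, so 10 is the minimum.

10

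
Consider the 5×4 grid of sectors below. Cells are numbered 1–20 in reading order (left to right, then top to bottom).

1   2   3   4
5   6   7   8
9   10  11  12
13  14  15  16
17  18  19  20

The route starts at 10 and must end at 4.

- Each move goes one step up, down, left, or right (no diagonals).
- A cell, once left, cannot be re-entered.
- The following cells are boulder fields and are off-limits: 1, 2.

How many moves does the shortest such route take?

4

The Manhattan distance from 10 to 4 is |3−1| + |2−4| = 4, so at least 4 moves are needed.
A route of 4 moves achieves this: 10 → 6 → 7 → 3 → 4.
Since 4 matches the lower bound, it is optimal.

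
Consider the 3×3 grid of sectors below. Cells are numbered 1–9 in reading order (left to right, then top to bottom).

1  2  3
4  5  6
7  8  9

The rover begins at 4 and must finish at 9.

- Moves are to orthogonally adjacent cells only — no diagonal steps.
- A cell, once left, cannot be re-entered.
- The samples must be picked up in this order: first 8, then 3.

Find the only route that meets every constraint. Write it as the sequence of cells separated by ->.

The waypoints must appear in the order 8, 3, with no cell reused.
Route from 4: down 1 to 7, right 1 to 8, up 2 to 2, right 1 to 3, down 2 to 9 — 7 moves in all.
Check: order respected (8 at step 2, 3 at step 5).

4 -> 7 -> 8 -> 5 -> 2 -> 3 -> 6 -> 9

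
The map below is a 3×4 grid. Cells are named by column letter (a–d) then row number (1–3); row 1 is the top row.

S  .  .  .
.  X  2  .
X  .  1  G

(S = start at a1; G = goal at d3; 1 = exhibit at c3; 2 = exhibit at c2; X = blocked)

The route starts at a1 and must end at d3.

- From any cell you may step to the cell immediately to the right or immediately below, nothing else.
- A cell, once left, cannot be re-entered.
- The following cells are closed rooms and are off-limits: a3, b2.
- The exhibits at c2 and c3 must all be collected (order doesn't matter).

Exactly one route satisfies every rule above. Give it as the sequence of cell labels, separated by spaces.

Moves only go right or down, so the column and row indices never decrease.
Route from a1: right 2 to c1, down 2 to c3, right 1 to d3 — 5 moves in all.
Check: all required cells visited.

a1 b1 c1 c2 c3 d3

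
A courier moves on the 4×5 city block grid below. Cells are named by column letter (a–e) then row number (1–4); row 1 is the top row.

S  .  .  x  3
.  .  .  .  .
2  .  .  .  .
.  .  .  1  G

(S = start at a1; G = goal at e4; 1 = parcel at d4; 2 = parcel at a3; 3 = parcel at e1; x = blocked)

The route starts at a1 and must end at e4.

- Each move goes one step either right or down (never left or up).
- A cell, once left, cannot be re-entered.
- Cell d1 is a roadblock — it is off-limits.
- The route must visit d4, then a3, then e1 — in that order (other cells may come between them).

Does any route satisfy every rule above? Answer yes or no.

no

a3 lies above d4, so going from d4 to a3 would need an upward move — but moves only go right/down, so d4 cannot be visited before a3.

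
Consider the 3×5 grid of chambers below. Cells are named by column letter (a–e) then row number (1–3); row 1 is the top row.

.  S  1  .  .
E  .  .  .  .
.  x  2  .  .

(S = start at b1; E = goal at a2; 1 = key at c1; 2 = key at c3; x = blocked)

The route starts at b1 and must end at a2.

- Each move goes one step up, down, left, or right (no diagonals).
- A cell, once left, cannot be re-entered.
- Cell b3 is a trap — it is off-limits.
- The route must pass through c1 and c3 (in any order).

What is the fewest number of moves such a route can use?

Any route passes through c1 and c3 in some order between b1 and a2. Summing Manhattan distances along each leg and taking the cheapest ordering (b1 → c1 → c3 → a2) gives a lower bound of 1 + 2 + 3 = 6 moves.
The shortest route satisfying every rule uses 8 moves: b1 → c1 → d1 → d2 → d3 → c3 → c2 → b2 → a2.
The bound of 6 isn't tight here; checking systematically, no route of length 6 through 7 satisfies every constraint, so 8 is the minimum.

8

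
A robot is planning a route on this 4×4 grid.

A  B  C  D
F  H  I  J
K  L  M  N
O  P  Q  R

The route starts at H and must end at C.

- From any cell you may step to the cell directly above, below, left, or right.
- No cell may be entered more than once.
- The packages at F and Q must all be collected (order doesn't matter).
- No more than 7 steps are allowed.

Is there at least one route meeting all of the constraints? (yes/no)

Even ignoring the no-revisit rule, getting from H to C, taking the cheapest ordering H → F → Q → C needs at least 1 + 4 + 3 = 8 moves (Manhattan distance per leg), which exceeds the 7-move limit.

no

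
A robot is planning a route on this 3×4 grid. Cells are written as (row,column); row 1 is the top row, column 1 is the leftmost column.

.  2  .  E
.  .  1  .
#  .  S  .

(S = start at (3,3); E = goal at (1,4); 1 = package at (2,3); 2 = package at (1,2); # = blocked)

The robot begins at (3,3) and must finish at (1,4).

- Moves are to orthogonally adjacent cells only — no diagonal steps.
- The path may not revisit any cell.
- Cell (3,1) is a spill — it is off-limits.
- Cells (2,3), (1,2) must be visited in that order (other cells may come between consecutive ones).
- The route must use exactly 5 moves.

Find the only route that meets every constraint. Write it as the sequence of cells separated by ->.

The waypoints must appear in the order (2,3), (1,2), with no cell reused.
Route from (3,3): up 1 to (2,3), left 1 to (2,2), up 1 to (1,2), right 2 to (1,4) — 5 moves in all.
Check: order respected (1 at step 1, 2 at step 3); 5 moves as required.

(3,3) -> (2,3) -> (2,2) -> (1,2) -> (1,3) -> (1,4)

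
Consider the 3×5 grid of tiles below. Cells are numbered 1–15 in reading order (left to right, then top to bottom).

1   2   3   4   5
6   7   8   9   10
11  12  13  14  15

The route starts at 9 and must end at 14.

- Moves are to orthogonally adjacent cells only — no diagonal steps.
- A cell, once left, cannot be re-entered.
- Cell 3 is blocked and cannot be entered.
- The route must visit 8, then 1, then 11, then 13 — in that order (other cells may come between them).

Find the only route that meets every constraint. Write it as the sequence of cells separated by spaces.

The waypoints must appear in the order 8, 1, 11, 13, with no cell reused.
Route from 9: 2× left (reaching 7), up to 2, left to 1, 2× down (reaching 11), 3× right (reaching 14) — 9 moves in all.
Check: order respected (8 at step 1, 1 at step 4, 11 at step 6, 13 at step 8).

9 8 7 2 1 6 11 12 13 14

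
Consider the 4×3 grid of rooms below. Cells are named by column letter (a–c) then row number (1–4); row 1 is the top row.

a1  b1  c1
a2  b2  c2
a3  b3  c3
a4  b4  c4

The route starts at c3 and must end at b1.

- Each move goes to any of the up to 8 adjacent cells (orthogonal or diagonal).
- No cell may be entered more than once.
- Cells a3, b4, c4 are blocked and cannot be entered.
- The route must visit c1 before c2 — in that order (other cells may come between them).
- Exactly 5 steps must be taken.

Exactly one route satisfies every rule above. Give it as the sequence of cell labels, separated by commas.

c3, b3, b2, c1, c2, b1

The waypoints must appear in the order c1, c2, with no cell reused.
Route from c3: left to b3, up to b2, up-right to c1, down to c2, up-left to b1 — 5 moves in all.
Check: order respected (c1 at step 3, c2 at step 4); 5 moves as required.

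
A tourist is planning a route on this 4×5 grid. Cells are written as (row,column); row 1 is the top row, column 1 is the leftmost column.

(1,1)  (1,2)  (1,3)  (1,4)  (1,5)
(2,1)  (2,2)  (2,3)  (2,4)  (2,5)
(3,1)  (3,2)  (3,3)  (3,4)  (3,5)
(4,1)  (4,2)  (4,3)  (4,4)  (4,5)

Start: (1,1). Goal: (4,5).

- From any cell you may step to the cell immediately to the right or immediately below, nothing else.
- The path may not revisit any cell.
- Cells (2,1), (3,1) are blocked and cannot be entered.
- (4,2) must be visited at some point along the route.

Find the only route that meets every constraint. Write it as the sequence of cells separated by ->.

(1,1) -> (1,2) -> (2,2) -> (3,2) -> (4,2) -> (4,3) -> (4,4) -> (4,5)

Moves only go right or down, so the column and row indices never decrease.
Route from (1,1): right to (1,2), 3× down (reaching (4,2)), 3× right (reaching (4,5)) — 7 moves in all.
Check: all required cells visited.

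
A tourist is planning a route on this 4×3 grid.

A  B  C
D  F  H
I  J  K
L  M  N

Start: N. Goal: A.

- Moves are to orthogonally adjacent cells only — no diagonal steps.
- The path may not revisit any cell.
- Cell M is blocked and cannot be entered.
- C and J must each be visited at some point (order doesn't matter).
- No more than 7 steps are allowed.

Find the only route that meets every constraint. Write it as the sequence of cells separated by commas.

N, K, J, F, H, C, B, A

The budget equals the shortest possible length, so every move has to be on a shortest route through the required cells.
Route from N: up 1 to K, left 1 to J, up 1 to F, right 1 to H, up 1 to C, left 2 to A — 7 moves in all.
Check: all required cells visited; 7 ≤ 7 moves.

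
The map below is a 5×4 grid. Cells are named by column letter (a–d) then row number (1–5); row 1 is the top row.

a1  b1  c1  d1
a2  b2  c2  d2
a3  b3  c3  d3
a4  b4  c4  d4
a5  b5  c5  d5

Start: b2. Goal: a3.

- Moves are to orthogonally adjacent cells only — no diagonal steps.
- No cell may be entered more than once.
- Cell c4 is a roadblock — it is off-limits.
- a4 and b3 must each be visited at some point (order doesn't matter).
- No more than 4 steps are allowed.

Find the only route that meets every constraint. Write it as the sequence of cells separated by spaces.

Any route must reach a4 and b3 and still end at a3 within 4 moves, so the order of the required stops is forced.
Route from b2: down 2 to b4, left 1 to a4, up 1 to a3 — 4 moves in all.
Check: all required cells visited; 4 ≤ 4 moves.

b2 b3 b4 a4 a3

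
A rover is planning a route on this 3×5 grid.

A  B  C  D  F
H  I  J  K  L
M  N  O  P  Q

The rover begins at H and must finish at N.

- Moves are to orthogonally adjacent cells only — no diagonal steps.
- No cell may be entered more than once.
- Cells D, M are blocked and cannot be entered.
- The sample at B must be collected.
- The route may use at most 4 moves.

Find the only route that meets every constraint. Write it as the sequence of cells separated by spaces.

The budget equals the shortest possible length, so every move has to be on a shortest route through the required cells.
Route from H: up to A, right to B, 2× down (reaching N) — 4 moves in all.
Check: all required cells visited; 4 ≤ 4 moves.

H A B I N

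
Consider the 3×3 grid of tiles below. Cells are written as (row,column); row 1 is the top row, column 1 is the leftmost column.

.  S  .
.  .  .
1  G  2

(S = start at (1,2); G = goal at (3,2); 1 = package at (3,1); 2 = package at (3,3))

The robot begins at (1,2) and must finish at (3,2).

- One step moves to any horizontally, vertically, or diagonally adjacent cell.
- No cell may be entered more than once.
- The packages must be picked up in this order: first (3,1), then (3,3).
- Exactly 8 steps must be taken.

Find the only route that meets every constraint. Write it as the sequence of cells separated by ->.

(1,2) -> (1,1) -> (2,1) -> (3,1) -> (2,2) -> (1,3) -> (2,3) -> (3,3) -> (3,2)

The waypoints must appear in the order (3,1), (3,3), with no cell reused.
Route from (1,2): left to (1,1), 2× down (reaching (3,1)), 2× up-right (reaching (1,3)), 2× down (reaching (3,3)), left to (3,2) — 8 moves in all.
Check: order respected (1 at step 3, 2 at step 7); 8 moves as required.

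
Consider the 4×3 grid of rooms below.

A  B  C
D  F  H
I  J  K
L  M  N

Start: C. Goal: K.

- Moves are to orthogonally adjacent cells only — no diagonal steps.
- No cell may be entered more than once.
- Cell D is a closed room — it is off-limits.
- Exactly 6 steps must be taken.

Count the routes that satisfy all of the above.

2

Need simple routes of exactly 6 moves from C to K (Manhattan distance 2, so 2 moves are spent on a detour and 2 undoing it).
Enumerating: C H F J M N K | C B F J M N K.
That gives 2 routes.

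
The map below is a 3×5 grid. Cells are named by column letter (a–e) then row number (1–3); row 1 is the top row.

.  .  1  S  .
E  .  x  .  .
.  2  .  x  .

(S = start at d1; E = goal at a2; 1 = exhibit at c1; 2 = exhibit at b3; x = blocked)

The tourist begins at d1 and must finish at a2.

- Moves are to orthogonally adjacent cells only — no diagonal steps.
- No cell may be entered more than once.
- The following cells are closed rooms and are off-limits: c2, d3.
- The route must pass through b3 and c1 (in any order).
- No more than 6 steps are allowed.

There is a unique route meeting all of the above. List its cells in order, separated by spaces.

d1 c1 b1 b2 b3 a3 a2

The budget equals the shortest possible length, so every move has to be on a shortest route through the required cells.
Route from d1: 2× left (reaching b1), 2× down (reaching b3), left to a3, up to a2 — 6 moves in all.
Check: all required cells visited; 6 ≤ 6 moves.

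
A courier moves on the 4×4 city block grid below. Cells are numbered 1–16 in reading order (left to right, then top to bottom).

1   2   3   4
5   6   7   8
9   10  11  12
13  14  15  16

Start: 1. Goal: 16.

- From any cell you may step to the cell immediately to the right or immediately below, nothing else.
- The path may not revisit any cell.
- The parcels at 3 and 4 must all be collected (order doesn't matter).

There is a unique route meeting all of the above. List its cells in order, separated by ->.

Moves only go right or down, so the column and row indices never decrease.
Route from 1: right 3 to 4, down 3 to 16 — 6 moves in all.
Check: all required cells visited.

1 -> 2 -> 3 -> 4 -> 8 -> 12 -> 16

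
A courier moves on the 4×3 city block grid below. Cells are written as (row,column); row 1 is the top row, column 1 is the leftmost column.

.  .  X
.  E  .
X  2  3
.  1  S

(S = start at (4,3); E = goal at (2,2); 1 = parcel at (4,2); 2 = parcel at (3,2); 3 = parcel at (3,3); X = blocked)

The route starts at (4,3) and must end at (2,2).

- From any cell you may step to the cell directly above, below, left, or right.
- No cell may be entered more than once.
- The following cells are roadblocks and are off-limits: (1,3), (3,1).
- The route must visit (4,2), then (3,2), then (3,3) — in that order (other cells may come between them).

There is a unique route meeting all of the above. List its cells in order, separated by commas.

The waypoints must appear in the order (4,2), (3,2), (3,3), with no cell reused.
Route from (4,3): left 1 to (4,2), up 1 to (3,2), right 1 to (3,3), up 1 to (2,3), left 1 to (2,2) — 5 moves in all.
Check: order respected (1 at step 1, 2 at step 2, 3 at step 3).

(4,3), (4,2), (3,2), (3,3), (2,3), (2,2)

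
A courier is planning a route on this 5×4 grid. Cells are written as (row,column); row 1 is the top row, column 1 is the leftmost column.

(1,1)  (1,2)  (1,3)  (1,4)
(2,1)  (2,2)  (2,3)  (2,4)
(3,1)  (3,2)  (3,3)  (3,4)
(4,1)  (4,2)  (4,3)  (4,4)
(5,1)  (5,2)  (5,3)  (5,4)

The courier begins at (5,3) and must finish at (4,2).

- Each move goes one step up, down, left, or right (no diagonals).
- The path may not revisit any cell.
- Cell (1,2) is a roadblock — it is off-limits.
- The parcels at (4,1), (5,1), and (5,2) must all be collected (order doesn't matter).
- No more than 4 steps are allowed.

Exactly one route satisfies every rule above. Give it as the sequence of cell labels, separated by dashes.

(5,3) - (5,2) - (5,1) - (4,1) - (4,2)

Any route must reach (4,1), (5,1), and (5,2) and still end at (4,2) within 4 moves, so the order of the required stops is forced.
Route from (5,3): 2× left (reaching (5,1)), up to (4,1), right to (4,2) — 4 moves in all.
Check: all required cells visited; 4 ≤ 4 moves.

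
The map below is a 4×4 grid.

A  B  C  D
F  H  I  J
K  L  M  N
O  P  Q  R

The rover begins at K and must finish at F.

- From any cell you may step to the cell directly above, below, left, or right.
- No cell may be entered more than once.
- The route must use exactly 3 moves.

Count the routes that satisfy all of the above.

1

Need simple routes of exactly 3 moves from K to F (Manhattan distance 1, so 1 moves are spent on a detour and 1 undoing it).
Enumerating: K L H F.
That gives 1 route.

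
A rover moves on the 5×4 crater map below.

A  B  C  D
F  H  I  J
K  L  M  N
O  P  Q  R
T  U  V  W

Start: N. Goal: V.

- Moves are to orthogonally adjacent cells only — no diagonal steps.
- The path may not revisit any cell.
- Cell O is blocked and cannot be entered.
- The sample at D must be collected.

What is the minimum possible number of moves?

7

Any route passes through D somewhere between N and V. Summing Manhattan distances along the two legs (N → D → V) gives a lower bound of 2 + 5 = 7 moves.
A route of 7 moves achieves this: N → J → D → C → I → M → Q → V.
Since 7 matches the lower bound, it is optimal.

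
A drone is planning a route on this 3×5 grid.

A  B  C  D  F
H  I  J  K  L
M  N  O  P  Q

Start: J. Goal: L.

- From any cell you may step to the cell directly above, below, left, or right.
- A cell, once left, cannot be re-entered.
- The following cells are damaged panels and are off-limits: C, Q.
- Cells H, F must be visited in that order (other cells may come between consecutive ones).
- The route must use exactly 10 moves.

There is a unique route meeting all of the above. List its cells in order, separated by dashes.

The waypoints must appear in the order H, F, with no cell reused.
Route from J: left 2 to H, down 1 to M, right 3 to P, up 2 to D, right 1 to F, down 1 to L — 10 moves in all.
Check: order respected (H at step 2, F at step 9); 10 moves as required.

J - I - H - M - N - O - P - K - D - F - L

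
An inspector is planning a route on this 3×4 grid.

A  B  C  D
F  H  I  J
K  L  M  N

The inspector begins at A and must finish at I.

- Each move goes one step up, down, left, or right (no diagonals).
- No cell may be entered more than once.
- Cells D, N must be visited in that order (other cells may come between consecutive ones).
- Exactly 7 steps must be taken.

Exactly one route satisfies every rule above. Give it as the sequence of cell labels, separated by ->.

A -> B -> C -> D -> J -> N -> M -> I

The waypoints must appear in the order D, N, with no cell reused.
Route from A: right 3 to D, down 2 to N, left 1 to M, up 1 to I — 7 moves in all.
Check: order respected (D at step 3, N at step 5); 7 moves as required.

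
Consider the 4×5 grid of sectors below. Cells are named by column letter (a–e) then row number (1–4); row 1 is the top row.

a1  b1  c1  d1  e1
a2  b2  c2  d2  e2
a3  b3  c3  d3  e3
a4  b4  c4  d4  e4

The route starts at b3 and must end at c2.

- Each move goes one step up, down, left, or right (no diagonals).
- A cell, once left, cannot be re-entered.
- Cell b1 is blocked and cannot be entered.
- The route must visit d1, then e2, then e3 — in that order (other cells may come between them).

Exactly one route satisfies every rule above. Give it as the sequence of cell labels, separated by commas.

The waypoints must appear in the order d1, e2, e3, with no cell reused.
Route from b3: 2× right (reaching d3), 2× up (reaching d1), right to e1, 3× down (reaching e4), 4× left (reaching a4), 2× up (reaching a2), 2× right (reaching c2) — 16 moves in all.
Check: order respected (d1 at step 4, e2 at step 6, e3 at step 7).

b3, c3, d3, d2, d1, e1, e2, e3, e4, d4, c4, b4, a4, a3, a2, b2, c2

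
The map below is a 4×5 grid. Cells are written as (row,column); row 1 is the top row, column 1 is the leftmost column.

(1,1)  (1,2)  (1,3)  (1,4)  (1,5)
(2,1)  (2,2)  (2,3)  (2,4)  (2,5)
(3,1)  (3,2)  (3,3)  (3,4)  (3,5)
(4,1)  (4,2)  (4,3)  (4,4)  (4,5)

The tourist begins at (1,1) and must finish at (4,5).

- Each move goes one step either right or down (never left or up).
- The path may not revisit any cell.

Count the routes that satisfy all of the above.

35

A right/down-only route from (1,1) to (4,5) makes exactly 3 down-moves and 4 right-moves in some order.
With no other constraints that would be C(7,3) = 35 routes.
That gives 35 routes.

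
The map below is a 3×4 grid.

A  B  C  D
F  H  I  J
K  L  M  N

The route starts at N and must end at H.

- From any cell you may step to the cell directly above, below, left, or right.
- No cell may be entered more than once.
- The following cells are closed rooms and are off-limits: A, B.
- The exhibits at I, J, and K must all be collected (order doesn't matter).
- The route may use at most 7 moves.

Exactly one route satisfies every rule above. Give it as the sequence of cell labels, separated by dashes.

The budget equals the shortest possible length, so every move has to be on a shortest route through the required cells.
Route from N: up to J, left to I, down to M, 2× left (reaching K), up to F, right to H — 7 moves in all.
Check: all required cells visited; 7 ≤ 7 moves.

N - J - I - M - L - K - F - H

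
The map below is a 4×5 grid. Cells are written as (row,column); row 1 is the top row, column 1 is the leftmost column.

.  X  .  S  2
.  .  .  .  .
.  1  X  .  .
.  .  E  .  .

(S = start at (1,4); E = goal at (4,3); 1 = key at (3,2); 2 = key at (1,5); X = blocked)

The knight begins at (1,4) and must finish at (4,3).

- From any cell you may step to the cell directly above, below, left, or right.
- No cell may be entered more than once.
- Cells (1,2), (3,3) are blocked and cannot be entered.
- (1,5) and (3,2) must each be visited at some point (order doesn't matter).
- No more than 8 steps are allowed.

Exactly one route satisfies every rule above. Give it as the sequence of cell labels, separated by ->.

(1,4) -> (1,5) -> (2,5) -> (2,4) -> (2,3) -> (2,2) -> (3,2) -> (4,2) -> (4,3)

Any route must reach (1,5) and (3,2) and still end at (4,3) within 8 moves, so the order of the required stops is forced.
Route from (1,4): right 1 to (1,5), down 1 to (2,5), left 3 to (2,2), down 2 to (4,2), right 1 to (4,3) — 8 moves in all.
Check: all required cells visited; 8 ≤ 8 moves.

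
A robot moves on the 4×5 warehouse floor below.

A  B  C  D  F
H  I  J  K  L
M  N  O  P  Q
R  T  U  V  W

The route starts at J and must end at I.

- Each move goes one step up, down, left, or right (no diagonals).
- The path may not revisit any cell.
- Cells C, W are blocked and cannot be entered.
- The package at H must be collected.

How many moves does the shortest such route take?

Any route passes through H somewhere between J and I. Summing Manhattan distances along the two legs (J → H → I) gives a lower bound of 2 + 1 = 3 moves.
The shortest route satisfying every rule uses 5 moves: J → O → N → M → H → I.
The bound of 3 isn't tight here; checking systematically, no route of length 3 through 4 satisfies every constraint, so 5 is the minimum.

5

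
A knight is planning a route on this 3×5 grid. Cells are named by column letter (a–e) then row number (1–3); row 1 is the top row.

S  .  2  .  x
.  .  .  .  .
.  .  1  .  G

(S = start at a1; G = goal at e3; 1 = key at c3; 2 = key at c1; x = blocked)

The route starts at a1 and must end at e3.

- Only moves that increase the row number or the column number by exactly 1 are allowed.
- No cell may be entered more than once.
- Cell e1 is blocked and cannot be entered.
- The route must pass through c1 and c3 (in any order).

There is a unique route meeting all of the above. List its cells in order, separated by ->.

a1 -> b1 -> c1 -> c2 -> c3 -> d3 -> e3

Moves only go right or down, so the column and row indices never decrease.
Route from a1: 2× right (reaching c1), 2× down (reaching c3), 2× right (reaching e3) — 6 moves in all.
Check: all required cells visited.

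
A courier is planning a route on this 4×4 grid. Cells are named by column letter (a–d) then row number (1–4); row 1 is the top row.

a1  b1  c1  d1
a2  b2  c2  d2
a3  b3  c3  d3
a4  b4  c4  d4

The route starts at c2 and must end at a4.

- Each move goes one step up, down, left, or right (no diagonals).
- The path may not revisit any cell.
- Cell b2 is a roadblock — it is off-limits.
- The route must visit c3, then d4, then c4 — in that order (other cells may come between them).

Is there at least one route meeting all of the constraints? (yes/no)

One route that works: c2 → c3 → d3 → d4 → c4 → b4 → a4.

yes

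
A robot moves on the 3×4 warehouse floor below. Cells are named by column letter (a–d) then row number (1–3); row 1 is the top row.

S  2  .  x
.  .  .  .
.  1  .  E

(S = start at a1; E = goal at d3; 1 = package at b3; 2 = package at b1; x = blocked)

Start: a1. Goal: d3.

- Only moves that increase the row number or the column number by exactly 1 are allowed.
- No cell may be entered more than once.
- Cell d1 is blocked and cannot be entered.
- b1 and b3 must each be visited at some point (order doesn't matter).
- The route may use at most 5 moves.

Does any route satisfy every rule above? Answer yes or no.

yes

One route that works: a1 → b1 → b2 → b3 → c3 → d3.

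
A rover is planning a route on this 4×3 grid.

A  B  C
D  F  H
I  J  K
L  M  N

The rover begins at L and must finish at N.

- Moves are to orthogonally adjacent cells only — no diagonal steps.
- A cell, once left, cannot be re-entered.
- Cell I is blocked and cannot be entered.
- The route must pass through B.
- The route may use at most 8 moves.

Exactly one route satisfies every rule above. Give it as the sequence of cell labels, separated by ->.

L -> M -> J -> F -> B -> C -> H -> K -> N

The budget equals the shortest possible length, so every move has to be on a shortest route through the required cells.
Route from L: right to M, 3× up (reaching B), right to C, 3× down (reaching N) — 8 moves in all.
Check: all required cells visited; 8 ≤ 8 moves.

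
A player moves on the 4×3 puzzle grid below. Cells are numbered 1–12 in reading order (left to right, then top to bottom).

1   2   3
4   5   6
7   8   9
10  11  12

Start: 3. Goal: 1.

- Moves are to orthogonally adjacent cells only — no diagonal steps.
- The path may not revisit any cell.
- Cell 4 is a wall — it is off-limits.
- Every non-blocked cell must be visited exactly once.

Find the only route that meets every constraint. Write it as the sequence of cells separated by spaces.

Need to visit all 11 open cells exactly once, starting at 3 and ending at 1.
Cell 12 has only two open neighbours (9 and 11), so the path must pass straight through it: one of those is the cell it's entered from and the other is where it exits.
Route from 3: down 3 to 12, left 2 to 10, up 1 to 7, right 1 to 8, up 2 to 2, left 1 to 1 — 10 moves in all.
Check: all 11 open cells covered.

3 6 9 12 11 10 7 8 5 2 1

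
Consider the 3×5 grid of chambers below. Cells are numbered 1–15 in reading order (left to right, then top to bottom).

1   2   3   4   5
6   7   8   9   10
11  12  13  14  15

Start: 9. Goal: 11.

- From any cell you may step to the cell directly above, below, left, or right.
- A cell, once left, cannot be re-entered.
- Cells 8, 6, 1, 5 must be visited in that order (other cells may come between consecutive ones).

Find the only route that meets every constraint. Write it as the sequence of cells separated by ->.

The waypoints must appear in the order 8, 6, 1, 5, with no cell reused.
Route from 9: 3× left (reaching 6), up to 1, 4× right (reaching 5), 2× down (reaching 15), 4× left (reaching 11) — 14 moves in all.
Check: order respected (8 at step 1, 6 at step 3, 1 at step 4, 5 at step 8).

9 -> 8 -> 7 -> 6 -> 1 -> 2 -> 3 -> 4 -> 5 -> 10 -> 15 -> 14 -> 13 -> 12 -> 11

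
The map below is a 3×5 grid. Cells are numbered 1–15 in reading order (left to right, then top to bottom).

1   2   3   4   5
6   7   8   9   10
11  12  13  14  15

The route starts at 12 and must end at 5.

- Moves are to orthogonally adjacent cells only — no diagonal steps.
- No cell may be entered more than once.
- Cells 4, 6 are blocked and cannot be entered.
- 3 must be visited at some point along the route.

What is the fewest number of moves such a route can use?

Any route passes through 3 somewhere between 12 and 5. Summing Manhattan distances along the two legs (12 → 3 → 5) gives a lower bound of 3 + 2 = 5 moves.
That bound ignores the blocked cells. Measuring each leg by the fewest moves that actually steer around them (12→3: 3; 3→5: 4) raises the lower bound to 7.
A route of 7 moves exists: 12 → 7 → 2 → 3 → 8 → 9 → 10 → 5.
Since 7 matches that lower bound, it is optimal.

7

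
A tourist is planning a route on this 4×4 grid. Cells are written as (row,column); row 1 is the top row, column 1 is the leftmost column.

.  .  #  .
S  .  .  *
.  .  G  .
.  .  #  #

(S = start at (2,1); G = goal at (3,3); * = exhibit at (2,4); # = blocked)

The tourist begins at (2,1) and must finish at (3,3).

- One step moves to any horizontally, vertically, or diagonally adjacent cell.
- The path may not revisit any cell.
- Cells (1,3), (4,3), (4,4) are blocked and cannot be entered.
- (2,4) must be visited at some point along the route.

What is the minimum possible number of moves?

4

Any route passes through (2,4) somewhere between (2,1) and (3,3). Summing Chebyshev distances along the two legs ((2,1) → (2,4) → (3,3)) gives a lower bound of 3 + 1 = 4 moves.
A route of 4 moves achieves this: (2,1) → (1,2) → (2,3) → (2,4) → (3,3).
Since 4 matches the lower bound, it is optimal.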